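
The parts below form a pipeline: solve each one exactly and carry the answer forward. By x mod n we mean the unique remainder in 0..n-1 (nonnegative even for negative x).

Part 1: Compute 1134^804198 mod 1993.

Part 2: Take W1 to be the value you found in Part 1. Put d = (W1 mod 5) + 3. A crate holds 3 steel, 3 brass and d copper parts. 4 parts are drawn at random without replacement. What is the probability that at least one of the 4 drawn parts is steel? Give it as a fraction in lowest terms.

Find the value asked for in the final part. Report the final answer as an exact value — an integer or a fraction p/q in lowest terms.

37/42

Part 1: squarings mod 1993: 1134^1=1134, 1134^2=471, 1134^4=618, 1134^8=1261, 1134^16=1700, 1134^32=150, 1134^64=577, 1134^128=98, 1134^256=1632, 1134^512=776, 1134^1024=290, 1134^2048=394, 1134^4096=1775, 1134^8192=1685, 1134^16384=1193, 1134^32768=247, 1134^65536=1219, 1134^131072=1176, 1134^262144=1827, 1134^524288=1647; 1134^804198 = 1134^2 * 1134^4 * 1134^32 * 1134^64 * 1134^256 * 1134^1024 * 1134^16384 * 1134^262144 * 1134^524288 = 755 (mod 1993); answer 755
Part 2: W1 = 755; d = 3; total draws C(9,4) = 126; complement C(6,4) = 15; favorable 126 - 15 = 111; P = 37/42; answer 37/42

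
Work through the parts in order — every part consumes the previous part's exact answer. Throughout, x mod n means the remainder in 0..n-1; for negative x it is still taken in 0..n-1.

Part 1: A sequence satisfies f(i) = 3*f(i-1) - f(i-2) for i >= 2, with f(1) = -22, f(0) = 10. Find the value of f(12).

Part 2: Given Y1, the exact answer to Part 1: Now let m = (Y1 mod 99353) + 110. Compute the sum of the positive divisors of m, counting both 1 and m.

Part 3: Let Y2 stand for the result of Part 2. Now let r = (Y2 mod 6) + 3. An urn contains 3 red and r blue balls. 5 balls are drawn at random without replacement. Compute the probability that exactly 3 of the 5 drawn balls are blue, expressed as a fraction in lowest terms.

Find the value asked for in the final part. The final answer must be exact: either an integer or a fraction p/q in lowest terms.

Part 1: f(2) = 3*(-22) - 1*(10) = -76; iterating: f(2)=-76, f(3)=-206, f(4)=-542, f(5)=-1420, f(6)=-3718, f(7)=-9734, f(8)=-25484, f(9)=-66718, f(10)=-174670, f(11)=-457292, f(12)=-1197206; answer -1197206
Part 2: Y1 = -1197206; m = 94493; 94493 = 7 * 13499; sigma = (1 + 7) * (1 + 13499) = 8 * 13500 = 108000; answer 108000
Part 3: Y2 = 108000; r = 3; total draws C(6,5) = 6; favorable C(3,3)*C(3,2) = 3; P = 1/2; answer 1/2

1/2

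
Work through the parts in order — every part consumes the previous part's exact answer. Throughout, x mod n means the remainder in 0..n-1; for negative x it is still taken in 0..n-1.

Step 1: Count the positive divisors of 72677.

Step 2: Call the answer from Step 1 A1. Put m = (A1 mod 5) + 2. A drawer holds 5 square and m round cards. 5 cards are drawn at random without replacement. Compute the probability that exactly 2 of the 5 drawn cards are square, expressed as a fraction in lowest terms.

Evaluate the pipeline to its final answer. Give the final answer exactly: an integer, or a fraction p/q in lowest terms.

Step 1: 72677 = 11 * 6607; number of divisors = (1+1) * (1+1) = 4; answer 4
Step 2: A1 = 4; m = 6; total draws C(11,5) = 462; favorable C(5,2)*C(6,3) = 200; P = 100/231; answer 100/231

100/231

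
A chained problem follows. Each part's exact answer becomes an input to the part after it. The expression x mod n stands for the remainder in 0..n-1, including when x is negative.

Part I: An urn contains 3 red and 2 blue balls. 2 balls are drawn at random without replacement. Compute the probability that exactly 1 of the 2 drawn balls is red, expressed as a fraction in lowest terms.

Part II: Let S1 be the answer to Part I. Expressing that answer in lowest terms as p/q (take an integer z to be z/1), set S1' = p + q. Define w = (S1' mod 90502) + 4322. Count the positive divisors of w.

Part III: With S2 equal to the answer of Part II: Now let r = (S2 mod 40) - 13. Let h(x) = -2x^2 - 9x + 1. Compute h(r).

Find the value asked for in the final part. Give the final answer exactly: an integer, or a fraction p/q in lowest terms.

-4

Part I: total draws C(5,2) = 10; favorable C(3,1)*C(2,1) = 6; P = 3/5; answer 3/5
Part II: S1 = 3/5; threaded value p + q = 8; w = 4330; 4330 = 2 * 5 * 433; number of divisors = (1+1) * (1+1) * (1+1) = 8; answer 8
Part III: S2 = 8; r = -5; -2*(-5)^2 - 9*(-5)^1 + 1 = (-50) + (45) + (1) = -4; answer -4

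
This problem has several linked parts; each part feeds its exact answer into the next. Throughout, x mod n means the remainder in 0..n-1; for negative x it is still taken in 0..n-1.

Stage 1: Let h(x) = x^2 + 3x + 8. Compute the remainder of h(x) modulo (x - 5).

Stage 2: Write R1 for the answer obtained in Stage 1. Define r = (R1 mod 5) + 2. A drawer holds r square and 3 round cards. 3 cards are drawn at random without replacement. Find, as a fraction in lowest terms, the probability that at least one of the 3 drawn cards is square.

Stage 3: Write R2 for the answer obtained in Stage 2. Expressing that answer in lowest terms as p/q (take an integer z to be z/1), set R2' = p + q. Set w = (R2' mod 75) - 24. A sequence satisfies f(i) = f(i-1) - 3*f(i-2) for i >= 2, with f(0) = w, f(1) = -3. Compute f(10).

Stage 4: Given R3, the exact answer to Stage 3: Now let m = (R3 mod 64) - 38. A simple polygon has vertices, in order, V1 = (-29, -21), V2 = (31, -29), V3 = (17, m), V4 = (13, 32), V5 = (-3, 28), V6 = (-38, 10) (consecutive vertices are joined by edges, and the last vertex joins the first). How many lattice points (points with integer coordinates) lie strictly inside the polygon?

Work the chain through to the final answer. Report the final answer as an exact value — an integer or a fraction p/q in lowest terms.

Stage 1: remainder = value at the root: 1*(5)^2 + 3*(5)^1 + 8 = (25) + (15) + (8) = 48; answer 48
Stage 2: R1 = 48; r = 5; total draws C(8,3) = 56; complement C(3,3) = 1; favorable 56 - 1 = 55; P = 55/56; answer 55/56
Stage 3: R2 = 55/56; threaded value p + q = 111; w = 12; f(2) = 1*(-3) - 3*(12) = -39; iterating: f(2)=-39, f(3)=-30, f(4)=87, f(5)=177, f(6)=-84, f(7)=-615, f(8)=-363, f(9)=1482, f(10)=2571; answer 2571
Stage 4: R3 = 2571; m = -27; cross terms: (-29*-29 - 31*-21)=1492, (31*-27 - 17*-29)=-344, (17*32 - 13*-27)=895, (13*28 - -3*32)=460, (-3*10 - -38*28)=1034, (-38*-21 - -29*10)=1088; twice the area = |4625| = 4625; area = 4625/2; boundary points = 4 + 2 + 1 + 4 + 1 + 1 = 13; strictly interior points = area - boundary/2 + 1 = 2307; answer 2307

2307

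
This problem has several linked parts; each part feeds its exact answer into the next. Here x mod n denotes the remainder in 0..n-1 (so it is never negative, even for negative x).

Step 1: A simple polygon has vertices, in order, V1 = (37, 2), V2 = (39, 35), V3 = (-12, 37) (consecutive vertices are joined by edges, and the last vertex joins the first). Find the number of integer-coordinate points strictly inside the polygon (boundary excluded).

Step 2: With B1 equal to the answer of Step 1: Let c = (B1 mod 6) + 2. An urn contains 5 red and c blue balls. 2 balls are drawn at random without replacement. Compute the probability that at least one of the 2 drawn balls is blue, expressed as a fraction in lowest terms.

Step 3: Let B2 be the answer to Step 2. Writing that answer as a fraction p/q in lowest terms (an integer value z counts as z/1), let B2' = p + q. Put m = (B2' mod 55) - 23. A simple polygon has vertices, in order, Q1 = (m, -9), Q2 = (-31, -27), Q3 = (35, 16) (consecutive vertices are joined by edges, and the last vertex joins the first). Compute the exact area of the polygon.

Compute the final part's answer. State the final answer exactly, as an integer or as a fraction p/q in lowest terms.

266

Step 1: cross terms: (37*35 - 39*2)=1217, (39*37 - -12*35)=1863, (-12*2 - 37*37)=-1393; twice the area = |1687| = 1687; area = 1687/2; boundary points = 1 + 1 + 7 = 9; strictly interior points = area - boundary/2 + 1 = 840; answer 840
Step 2: B1 = 840; c = 2; total draws C(7,2) = 21; complement C(5,2) = 10; favorable 21 - 10 = 11; P = 11/21; answer 11/21
Step 3: B2 = 11/21; threaded value p + q = 32; m = 9; cross terms: (9*-27 - -31*-9)=-522, (-31*16 - 35*-27)=449, (35*-9 - 9*16)=-459; twice the area = |-532| = 532; area = 266; answer 266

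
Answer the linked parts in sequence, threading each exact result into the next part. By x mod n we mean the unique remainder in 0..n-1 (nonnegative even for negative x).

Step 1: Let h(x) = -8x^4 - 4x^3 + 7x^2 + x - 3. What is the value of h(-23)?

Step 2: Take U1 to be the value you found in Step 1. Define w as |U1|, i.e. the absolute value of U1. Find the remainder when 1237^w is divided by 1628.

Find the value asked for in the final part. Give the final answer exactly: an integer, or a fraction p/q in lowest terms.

1489

Step 1: -8*(-23)^4 - 4*(-23)^3 + 7*(-23)^2 + 1*(-23)^1 - 3 = (-2238728) + (48668) + (3703) + (-23) + (-3) = -2186383; answer -2186383
Step 2: U1 = -2186383; w = 2186383; squarings mod 1628: 1237^1=1237, 1237^2=1477, 1237^4=9, 1237^8=81, 1237^16=49, 1237^32=773, 1237^64=53, 1237^128=1181, 1237^256=1193, 1237^512=377, 1237^1024=493, 1237^2048=477, 1237^4096=1237, 1237^8192=1477, 1237^16384=9, 1237^32768=81, 1237^65536=49, 1237^131072=773, 1237^262144=53, 1237^524288=1181, 1237^1048576=1193, 1237^2097152=377; 1237^2186383 = 1237^1 * 1237^2 * 1237^4 * 1237^8 * 1237^128 * 1237^1024 * 1237^2048 * 1237^4096 * 1237^16384 * 1237^65536 * 1237^2097152 = 1489 (mod 1628); answer 1489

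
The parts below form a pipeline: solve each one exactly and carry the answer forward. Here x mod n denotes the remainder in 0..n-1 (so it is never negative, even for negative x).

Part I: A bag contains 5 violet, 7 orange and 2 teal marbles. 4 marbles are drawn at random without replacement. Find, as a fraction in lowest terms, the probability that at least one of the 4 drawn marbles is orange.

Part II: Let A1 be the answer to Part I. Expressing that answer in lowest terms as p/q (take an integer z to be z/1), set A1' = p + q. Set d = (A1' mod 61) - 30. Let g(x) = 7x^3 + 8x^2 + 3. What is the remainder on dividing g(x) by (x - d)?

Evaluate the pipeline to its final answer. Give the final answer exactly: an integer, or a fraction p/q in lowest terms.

2796

Part I: total draws C(14,4) = 1001; complement C(7,4) = 35; favorable 1001 - 35 = 966; P = 138/143; answer 138/143
Part II: A1 = 138/143; threaded value p + q = 281; d = 7; remainder = value at the root: 7*(7)^3 + 8*(7)^2 + 3 = (2401) + (392) + (3) = 2796; answer 2796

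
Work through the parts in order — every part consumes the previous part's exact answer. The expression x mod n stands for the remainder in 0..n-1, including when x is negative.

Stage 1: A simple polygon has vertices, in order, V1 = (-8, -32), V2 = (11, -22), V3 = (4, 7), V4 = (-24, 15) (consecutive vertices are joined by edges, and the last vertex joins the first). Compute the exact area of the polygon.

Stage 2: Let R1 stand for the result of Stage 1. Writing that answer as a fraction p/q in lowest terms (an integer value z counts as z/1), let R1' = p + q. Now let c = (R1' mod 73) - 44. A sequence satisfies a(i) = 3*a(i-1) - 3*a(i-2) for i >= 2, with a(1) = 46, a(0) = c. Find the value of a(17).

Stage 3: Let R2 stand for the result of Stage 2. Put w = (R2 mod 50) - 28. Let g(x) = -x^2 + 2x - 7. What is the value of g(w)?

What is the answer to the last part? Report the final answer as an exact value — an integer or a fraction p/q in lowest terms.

Stage 1: cross terms: (-8*-22 - 11*-32)=528, (11*7 - 4*-22)=165, (4*15 - -24*7)=228, (-24*-32 - -8*15)=888; twice the area = |1809| = 1809; area = 1809/2; answer 1809/2
Stage 2: R1 = 1809/2; threaded value p + q = 1811; c = 15; a(2) = 3*(46) - 3*(15) = 93; iterating: a(2)=93, a(3)=141, a(4)=144, a(5)=9, a(6)=-405, a(7)=-1242, a(8)=-2511, a(9)=-3807, a(10)=-3888, a(11)=-243, a(12)=10935, a(13)=33534, a(14)=67797, a(15)=102789, a(16)=104976, a(17)=6561; answer 6561
Stage 3: R2 = 6561; w = -17; -1*(-17)^2 + 2*(-17)^1 - 7 = (-289) + (-34) + (-7) = -330; answer -330

-330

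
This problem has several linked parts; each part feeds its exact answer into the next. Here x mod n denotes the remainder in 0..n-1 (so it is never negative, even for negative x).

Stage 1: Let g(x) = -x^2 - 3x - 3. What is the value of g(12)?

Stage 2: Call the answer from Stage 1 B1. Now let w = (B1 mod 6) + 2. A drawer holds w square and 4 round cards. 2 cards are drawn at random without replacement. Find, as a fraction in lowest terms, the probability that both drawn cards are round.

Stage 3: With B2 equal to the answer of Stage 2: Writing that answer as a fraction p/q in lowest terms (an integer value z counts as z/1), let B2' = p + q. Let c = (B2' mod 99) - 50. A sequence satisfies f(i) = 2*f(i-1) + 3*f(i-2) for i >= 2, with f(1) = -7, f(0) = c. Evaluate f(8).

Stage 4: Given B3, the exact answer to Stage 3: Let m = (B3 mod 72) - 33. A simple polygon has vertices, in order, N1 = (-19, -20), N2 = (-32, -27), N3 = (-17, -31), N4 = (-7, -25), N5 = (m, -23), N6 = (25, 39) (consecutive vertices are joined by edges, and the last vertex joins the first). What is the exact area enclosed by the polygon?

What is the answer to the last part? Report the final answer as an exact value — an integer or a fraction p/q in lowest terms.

Stage 1: -1*(12)^2 - 3*(12)^1 - 3 = (-144) + (-36) + (-3) = -183; answer -183
Stage 2: B1 = -183; w = 5; total draws C(9,2) = 36; favorable C(4,2) = 6; P = 1/6; answer 1/6
Stage 3: B2 = 1/6; threaded value p + q = 7; c = -43; f(2) = 2*(-7) + 3*(-43) = -143; iterating: f(2)=-143, f(3)=-307, f(4)=-1043, f(5)=-3007, f(6)=-9143, f(7)=-27307, f(8)=-82043; answer -82043
Stage 4: B3 = -82043; m = 4; cross terms: (-19*-27 - -32*-20)=-127, (-32*-31 - -17*-27)=533, (-17*-25 - -7*-31)=208, (-7*-23 - 4*-25)=261, (4*39 - 25*-23)=731, (25*-20 - -19*39)=241; twice the area = |1847| = 1847; area = 1847/2; answer 1847/2

1847/2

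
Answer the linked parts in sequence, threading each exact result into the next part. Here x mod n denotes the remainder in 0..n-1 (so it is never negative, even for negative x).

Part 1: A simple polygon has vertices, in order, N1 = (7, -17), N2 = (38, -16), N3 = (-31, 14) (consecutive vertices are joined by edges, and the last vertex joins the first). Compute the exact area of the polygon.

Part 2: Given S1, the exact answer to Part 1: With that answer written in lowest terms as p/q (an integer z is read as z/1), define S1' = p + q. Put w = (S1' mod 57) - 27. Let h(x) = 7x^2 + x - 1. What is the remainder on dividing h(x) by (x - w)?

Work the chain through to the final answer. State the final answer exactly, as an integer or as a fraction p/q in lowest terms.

179

Part 1: cross terms: (7*-16 - 38*-17)=534, (38*14 - -31*-16)=36, (-31*-17 - 7*14)=429; twice the area = |999| = 999; area = 999/2; answer 999/2
Part 2: S1 = 999/2; threaded value p + q = 1001; w = 5; remainder = value at the root: 7*(5)^2 + 1*(5)^1 - 1 = (175) + (5) + (-1) = 179; answer 179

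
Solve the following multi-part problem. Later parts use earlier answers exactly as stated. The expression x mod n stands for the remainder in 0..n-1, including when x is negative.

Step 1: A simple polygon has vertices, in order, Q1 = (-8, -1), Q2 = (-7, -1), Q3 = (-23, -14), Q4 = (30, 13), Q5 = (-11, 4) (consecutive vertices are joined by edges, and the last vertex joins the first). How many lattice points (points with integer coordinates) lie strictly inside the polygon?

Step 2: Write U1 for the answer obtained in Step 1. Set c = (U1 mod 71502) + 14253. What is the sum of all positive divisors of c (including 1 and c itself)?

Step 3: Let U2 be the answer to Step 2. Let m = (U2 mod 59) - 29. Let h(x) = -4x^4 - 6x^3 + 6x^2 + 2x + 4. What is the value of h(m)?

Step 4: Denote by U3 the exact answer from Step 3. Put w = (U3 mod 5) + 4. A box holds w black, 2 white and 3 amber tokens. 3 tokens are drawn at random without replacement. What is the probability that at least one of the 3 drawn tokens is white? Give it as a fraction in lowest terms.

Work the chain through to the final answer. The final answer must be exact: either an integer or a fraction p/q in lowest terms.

Step 1: cross terms: (-8*-1 - -7*-1)=1, (-7*-14 - -23*-1)=75, (-23*13 - 30*-14)=121, (30*4 - -11*13)=263, (-11*-1 - -8*4)=43; twice the area = |503| = 503; area = 503/2; boundary points = 1 + 1 + 1 + 1 + 1 = 5; strictly interior points = area - boundary/2 + 1 = 250; answer 250
Step 2: U1 = 250; c = 14503; 14503 is prime, so its only divisors are 1 and 14503; sigma = 1 + 14503 = 14504; answer 14504
Step 3: U2 = 14504; m = 20; -4*(20)^4 - 6*(20)^3 + 6*(20)^2 + 2*(20)^1 + 4 = (-640000) + (-48000) + (2400) + (40) + (4) = -685556; answer -685556
Step 4: U3 = -685556; w = 8; total draws C(13,3) = 286; complement C(11,3) = 165; favorable 286 - 165 = 121; P = 11/26; answer 11/26

11/26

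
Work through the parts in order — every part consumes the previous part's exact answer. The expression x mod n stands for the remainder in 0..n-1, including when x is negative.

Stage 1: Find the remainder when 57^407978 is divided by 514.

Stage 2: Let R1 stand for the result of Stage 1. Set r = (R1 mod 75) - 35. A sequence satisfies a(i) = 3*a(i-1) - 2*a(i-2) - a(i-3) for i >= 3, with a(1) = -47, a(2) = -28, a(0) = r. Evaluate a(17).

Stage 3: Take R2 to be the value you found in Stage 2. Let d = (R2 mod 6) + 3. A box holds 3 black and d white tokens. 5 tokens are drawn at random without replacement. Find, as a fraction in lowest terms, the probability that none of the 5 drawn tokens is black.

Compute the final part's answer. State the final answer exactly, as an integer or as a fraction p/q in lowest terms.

Stage 1: squarings mod 514: 57^1=57, 57^2=165, 57^4=497, 57^8=289, 57^16=253, 57^32=273, 57^64=513, 57^128=1, 57^256=1, 57^512=1, 57^1024=1, 57^2048=1, 57^4096=1, 57^8192=1, 57^16384=1, 57^32768=1, 57^65536=1, 57^131072=1, 57^262144=1; 57^407978 = 57^2 * 57^8 * 57^32 * 57^128 * 57^256 * 57^2048 * 57^4096 * 57^8192 * 57^131072 * 57^262144 = 441 (mod 514); answer 441
Stage 2: R1 = 441; r = 31; a(3) = 3*(-28) - 2*(-47) - 1*(31) = -21; iterating: a(3)=-21, a(4)=40, a(5)=190, a(6)=511, a(7)=1113, a(8)=2127, a(9)=3644, a(10)=5565, a(11)=7280, a(12)=7066, a(13)=1073, a(14)=-18193, a(15)=-63791, a(16)=-156060, a(17)=-322405; answer -322405
Stage 3: R2 = -322405; d = 8; total draws C(11,5) = 462; favorable C(8,5) = 56; P = 4/33; answer 4/33

4/33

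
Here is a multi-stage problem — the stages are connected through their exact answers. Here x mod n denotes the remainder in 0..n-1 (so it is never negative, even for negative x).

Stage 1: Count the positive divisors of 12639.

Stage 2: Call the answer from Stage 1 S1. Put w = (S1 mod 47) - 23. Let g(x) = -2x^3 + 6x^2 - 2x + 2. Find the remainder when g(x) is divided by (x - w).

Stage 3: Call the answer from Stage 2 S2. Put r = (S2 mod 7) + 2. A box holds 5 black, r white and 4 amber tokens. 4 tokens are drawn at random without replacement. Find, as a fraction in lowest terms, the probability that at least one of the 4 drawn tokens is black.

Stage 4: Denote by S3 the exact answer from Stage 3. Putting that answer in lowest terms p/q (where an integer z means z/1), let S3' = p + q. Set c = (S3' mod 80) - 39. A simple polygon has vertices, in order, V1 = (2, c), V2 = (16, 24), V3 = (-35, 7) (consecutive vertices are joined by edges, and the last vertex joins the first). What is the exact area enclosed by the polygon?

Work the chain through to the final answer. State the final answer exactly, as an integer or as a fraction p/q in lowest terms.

1207

Stage 1: 12639 = 3 * 11 * 383; number of divisors = (1+1) * (1+1) * (1+1) = 8; answer 8
Stage 2: S1 = 8; w = -15; remainder = value at the root: -2*(-15)^3 + 6*(-15)^2 - 2*(-15)^1 + 2 = (6750) + (1350) + (30) + (2) = 8132; answer 8132
Stage 3: S2 = 8132; r = 7; total draws C(16,4) = 1820; complement C(11,4) = 330; favorable 1820 - 330 = 1490; P = 149/182; answer 149/182
Stage 4: S3 = 149/182; threaded value p + q = 331; c = -28; cross terms: (2*24 - 16*-28)=496, (16*7 - -35*24)=952, (-35*-28 - 2*7)=966; twice the area = |2414| = 2414; area = 1207; answer 1207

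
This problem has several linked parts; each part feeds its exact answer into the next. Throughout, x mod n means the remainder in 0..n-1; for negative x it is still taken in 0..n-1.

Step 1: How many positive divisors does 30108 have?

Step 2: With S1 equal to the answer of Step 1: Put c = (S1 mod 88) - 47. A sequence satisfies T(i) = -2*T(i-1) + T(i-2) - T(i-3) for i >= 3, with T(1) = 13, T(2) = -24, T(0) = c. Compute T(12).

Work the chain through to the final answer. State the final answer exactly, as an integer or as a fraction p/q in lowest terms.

-361376

Step 1: 30108 = 2^2 * 3 * 13 * 193; number of divisors = (2+1) * (1+1) * (1+1) * (1+1) = 24; answer 24
Step 2: S1 = 24; c = -23; T(3) = -2*(-24) + 1*(13) - 1*(-23) = 84; iterating: T(3)=84, T(4)=-205, T(5)=518, T(6)=-1325, T(7)=3373, T(8)=-8589, T(9)=21876, T(10)=-55714, T(11)=141893, T(12)=-361376; answer -361376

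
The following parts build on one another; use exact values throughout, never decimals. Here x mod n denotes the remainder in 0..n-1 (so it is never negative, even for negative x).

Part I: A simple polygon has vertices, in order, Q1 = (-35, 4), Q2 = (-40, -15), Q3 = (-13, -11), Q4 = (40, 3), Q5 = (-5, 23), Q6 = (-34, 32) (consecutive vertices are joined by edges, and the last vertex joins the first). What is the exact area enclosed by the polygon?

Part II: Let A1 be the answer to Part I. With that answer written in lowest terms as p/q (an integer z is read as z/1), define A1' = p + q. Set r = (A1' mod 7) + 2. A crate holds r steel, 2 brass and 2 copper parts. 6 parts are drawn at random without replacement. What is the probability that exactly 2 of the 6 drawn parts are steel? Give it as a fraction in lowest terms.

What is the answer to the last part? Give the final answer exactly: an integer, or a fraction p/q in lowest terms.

Part I: cross terms: (-35*-15 - -40*4)=685, (-40*-11 - -13*-15)=245, (-13*3 - 40*-11)=401, (40*23 - -5*3)=935, (-5*32 - -34*23)=622, (-34*4 - -35*32)=984; twice the area = |3872| = 3872; area = 1936; answer 1936
Part II: A1 = 1936; threaded value p + q = 1937; r = 7; total draws C(11,6) = 462; favorable C(7,2)*C(4,4) = 21; P = 1/22; answer 1/22

1/22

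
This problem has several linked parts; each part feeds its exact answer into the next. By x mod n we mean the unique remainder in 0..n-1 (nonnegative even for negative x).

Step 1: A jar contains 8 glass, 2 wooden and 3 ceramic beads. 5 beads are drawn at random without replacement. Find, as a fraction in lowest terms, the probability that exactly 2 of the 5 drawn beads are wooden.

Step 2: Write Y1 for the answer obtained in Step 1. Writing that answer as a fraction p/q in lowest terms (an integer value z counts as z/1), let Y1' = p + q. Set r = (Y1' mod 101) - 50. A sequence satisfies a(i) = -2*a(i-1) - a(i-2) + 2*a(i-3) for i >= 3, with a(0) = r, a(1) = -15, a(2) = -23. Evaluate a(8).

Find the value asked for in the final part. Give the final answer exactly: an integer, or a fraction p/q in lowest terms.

799

Step 1: total draws C(13,5) = 1287; favorable C(2,2)*C(11,3) = 165; P = 5/39; answer 5/39
Step 2: Y1 = 5/39; threaded value p + q = 44; r = -6; a(3) = -2*(-23) - 1*(-15) + 2*(-6) = 49; iterating: a(3)=49, a(4)=-105, a(5)=115, a(6)=-27, a(7)=-271, a(8)=799; answer 799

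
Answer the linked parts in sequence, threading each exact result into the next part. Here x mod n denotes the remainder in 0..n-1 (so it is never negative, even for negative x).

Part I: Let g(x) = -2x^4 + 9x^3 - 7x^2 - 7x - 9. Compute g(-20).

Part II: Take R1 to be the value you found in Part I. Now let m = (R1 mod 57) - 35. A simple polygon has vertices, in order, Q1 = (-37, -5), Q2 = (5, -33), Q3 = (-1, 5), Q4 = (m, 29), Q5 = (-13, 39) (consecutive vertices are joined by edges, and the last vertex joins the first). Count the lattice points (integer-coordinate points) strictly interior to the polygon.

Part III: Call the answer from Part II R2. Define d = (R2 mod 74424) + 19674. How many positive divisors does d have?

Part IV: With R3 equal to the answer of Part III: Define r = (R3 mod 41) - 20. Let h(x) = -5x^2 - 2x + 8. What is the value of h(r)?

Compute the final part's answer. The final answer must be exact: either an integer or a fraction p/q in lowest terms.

-64

Part I: -2*(-20)^4 + 9*(-20)^3 - 7*(-20)^2 - 7*(-20)^1 - 9 = (-320000) + (-72000) + (-2800) + (140) + (-9) = -394669; answer -394669
Part II: R1 = -394669; m = 21; cross terms: (-37*-33 - 5*-5)=1246, (5*5 - -1*-33)=-8, (-1*29 - 21*5)=-134, (21*39 - -13*29)=1196, (-13*-5 - -37*39)=1508; twice the area = |3808| = 3808; area = 1904; boundary points = 14 + 2 + 2 + 2 + 4 = 24; strictly interior points = area - boundary/2 + 1 = 1893; answer 1893
Part III: R2 = 1893; d = 21567; 21567 = 3 * 7 * 13 * 79; number of divisors = (1+1) * (1+1) * (1+1) * (1+1) = 16; answer 16
Part IV: R3 = 16; r = -4; -5*(-4)^2 - 2*(-4)^1 + 8 = (-80) + (8) + (8) = -64; answer -64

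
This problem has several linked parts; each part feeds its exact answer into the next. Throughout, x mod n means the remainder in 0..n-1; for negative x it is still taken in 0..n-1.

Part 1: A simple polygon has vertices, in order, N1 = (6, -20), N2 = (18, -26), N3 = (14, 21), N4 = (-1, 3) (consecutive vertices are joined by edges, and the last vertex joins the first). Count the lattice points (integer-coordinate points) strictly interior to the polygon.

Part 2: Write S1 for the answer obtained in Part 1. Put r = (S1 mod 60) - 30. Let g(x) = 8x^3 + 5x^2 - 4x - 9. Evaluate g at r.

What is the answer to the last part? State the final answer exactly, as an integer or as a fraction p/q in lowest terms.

Part 1: cross terms: (6*-26 - 18*-20)=204, (18*21 - 14*-26)=742, (14*3 - -1*21)=63, (-1*-20 - 6*3)=2; twice the area = |1011| = 1011; area = 1011/2; boundary points = 6 + 1 + 3 + 1 = 11; strictly interior points = area - boundary/2 + 1 = 501; answer 501
Part 2: S1 = 501; r = -9; 8*(-9)^3 + 5*(-9)^2 - 4*(-9)^1 - 9 = (-5832) + (405) + (36) + (-9) = -5400; answer -5400

-5400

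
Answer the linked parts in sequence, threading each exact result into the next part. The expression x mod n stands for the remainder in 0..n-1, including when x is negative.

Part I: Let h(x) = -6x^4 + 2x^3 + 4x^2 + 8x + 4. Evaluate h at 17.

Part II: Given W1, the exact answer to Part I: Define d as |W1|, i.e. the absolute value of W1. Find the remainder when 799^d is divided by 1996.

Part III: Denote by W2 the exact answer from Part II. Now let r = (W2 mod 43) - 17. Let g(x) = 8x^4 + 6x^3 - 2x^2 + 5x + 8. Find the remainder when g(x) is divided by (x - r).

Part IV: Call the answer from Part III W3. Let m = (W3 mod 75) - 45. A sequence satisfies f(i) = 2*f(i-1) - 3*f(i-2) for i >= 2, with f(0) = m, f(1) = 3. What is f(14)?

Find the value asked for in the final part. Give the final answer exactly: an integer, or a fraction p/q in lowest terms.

Part I: -6*(17)^4 + 2*(17)^3 + 4*(17)^2 + 8*(17)^1 + 4 = (-501126) + (9826) + (1156) + (136) + (4) = -490004; answer -490004
Part II: W1 = -490004; d = 490004; squarings mod 1996: 799^1=799, 799^2=1677, 799^4=1961, 799^8=1225, 799^16=1629, 799^32=957, 799^64=1681, 799^128=1421, 799^256=1285, 799^512=533, 799^1024=657, 799^2048=513, 799^4096=1693, 799^8192=1989, 799^16384=49, 799^32768=405, 799^65536=353, 799^131072=857, 799^262144=1917; 799^490004 = 799^4 * 799^16 * 799^512 * 799^2048 * 799^4096 * 799^8192 * 799^16384 * 799^65536 * 799^131072 * 799^262144 = 1437 (mod 1996); answer 1437
Part III: W2 = 1437; r = 1; remainder = value at the root: 8*(1)^4 + 6*(1)^3 - 2*(1)^2 + 5*(1)^1 + 8 = (8) + (6) + (-2) + (5) + (8) = 25; answer 25
Part IV: W3 = 25; m = -20; f(2) = 2*(3) - 3*(-20) = 66; iterating: f(2)=66, f(3)=123, f(4)=48, f(5)=-273, f(6)=-690, f(7)=-561, f(8)=948, f(9)=3579, f(10)=4314, f(11)=-2109, f(12)=-17160, f(13)=-27993, f(14)=-4506; answer -4506

-4506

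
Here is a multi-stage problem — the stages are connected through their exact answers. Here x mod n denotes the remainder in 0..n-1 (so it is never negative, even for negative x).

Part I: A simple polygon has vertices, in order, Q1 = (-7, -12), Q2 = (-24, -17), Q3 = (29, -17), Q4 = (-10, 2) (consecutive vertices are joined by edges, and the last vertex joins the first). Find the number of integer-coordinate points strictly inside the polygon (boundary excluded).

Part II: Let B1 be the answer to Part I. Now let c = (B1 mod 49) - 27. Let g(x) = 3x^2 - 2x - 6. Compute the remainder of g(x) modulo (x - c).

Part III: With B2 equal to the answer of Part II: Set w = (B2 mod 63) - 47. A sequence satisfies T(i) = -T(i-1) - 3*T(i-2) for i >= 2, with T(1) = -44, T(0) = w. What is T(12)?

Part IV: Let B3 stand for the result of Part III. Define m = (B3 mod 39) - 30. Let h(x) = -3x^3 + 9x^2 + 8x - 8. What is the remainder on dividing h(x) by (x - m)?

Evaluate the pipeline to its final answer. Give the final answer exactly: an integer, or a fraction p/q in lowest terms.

52292

Part I: cross terms: (-7*-17 - -24*-12)=-169, (-24*-17 - 29*-17)=901, (29*2 - -10*-17)=-112, (-10*-12 - -7*2)=134; twice the area = |754| = 754; area = 377; boundary points = 1 + 53 + 1 + 1 = 56; strictly interior points = area - boundary/2 + 1 = 350; answer 350
Part II: B1 = 350; c = -20; remainder = value at the root: 3*(-20)^2 - 2*(-20)^1 - 6 = (1200) + (40) + (-6) = 1234; answer 1234
Part III: B2 = 1234; w = -10; T(2) = -1*(-44) - 3*(-10) = 74; iterating: T(2)=74, T(3)=58, T(4)=-280, T(5)=106, T(6)=734, T(7)=-1052, T(8)=-1150, T(9)=4306, T(10)=-856, T(11)=-12062, T(12)=14630; answer 14630
Part IV: B3 = 14630; m = -25; remainder = value at the root: -3*(-25)^3 + 9*(-25)^2 + 8*(-25)^1 - 8 = (46875) + (5625) + (-200) + (-8) = 52292; answer 52292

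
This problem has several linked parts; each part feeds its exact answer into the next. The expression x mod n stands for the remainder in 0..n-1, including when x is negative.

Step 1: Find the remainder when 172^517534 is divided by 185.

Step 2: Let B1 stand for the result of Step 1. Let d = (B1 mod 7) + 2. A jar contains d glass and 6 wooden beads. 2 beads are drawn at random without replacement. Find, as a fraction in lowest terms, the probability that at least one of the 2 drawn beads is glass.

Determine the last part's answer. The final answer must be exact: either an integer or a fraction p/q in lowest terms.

76/91

Step 1: squarings mod 185: 172^1=172, 172^2=169, 172^4=71, 172^8=46, 172^16=81, 172^32=86, 172^64=181, 172^128=16, 172^256=71, 172^512=46, 172^1024=81, 172^2048=86, 172^4096=181, 172^8192=16, 172^16384=71, 172^32768=46, 172^65536=81, 172^131072=86, 172^262144=181; 172^517534 = 172^2 * 172^4 * 172^8 * 172^16 * 172^128 * 172^256 * 172^1024 * 172^8192 * 172^16384 * 172^32768 * 172^65536 * 172^131072 * 172^262144 = 104 (mod 185); answer 104
Step 2: B1 = 104; d = 8; total draws C(14,2) = 91; complement C(6,2) = 15; favorable 91 - 15 = 76; P = 76/91; answer 76/91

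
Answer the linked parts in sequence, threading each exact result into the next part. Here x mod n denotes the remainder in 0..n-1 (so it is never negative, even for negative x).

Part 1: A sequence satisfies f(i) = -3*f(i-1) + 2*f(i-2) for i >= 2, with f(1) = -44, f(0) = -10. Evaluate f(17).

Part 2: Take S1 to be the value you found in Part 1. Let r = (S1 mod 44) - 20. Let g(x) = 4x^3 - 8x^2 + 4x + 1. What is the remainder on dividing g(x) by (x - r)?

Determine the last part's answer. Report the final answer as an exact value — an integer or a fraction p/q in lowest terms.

145

Part 1: f(2) = -3*(-44) + 2*(-10) = 112; iterating: f(2)=112, f(3)=-424, f(4)=1496, f(5)=-5336, f(6)=19000, f(7)=-67672, f(8)=241016, f(9)=-858392, f(10)=3057208, f(11)=-10888408, f(12)=38779640, f(13)=-138115736, f(14)=491906488, f(15)=-1751950936, f(16)=6239665784, f(17)=-22222899224; answer -22222899224
Part 2: S1 = -22222899224; r = 4; remainder = value at the root: 4*(4)^3 - 8*(4)^2 + 4*(4)^1 + 1 = (256) + (-128) + (16) + (1) = 145; answer 145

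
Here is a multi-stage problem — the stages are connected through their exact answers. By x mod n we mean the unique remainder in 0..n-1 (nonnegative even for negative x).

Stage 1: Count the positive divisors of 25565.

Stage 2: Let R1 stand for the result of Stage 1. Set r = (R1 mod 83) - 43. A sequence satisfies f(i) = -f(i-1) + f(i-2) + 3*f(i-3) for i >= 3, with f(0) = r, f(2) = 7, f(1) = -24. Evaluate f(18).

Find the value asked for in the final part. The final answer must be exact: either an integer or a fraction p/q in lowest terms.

Stage 1: 25565 = 5 * 5113; number of divisors = (1+1) * (1+1) = 4; answer 4
Stage 2: R1 = 4; r = -39; f(3) = -1*(7) + 1*(-24) + 3*(-39) = -148; iterating: f(3)=-148, f(4)=83, f(5)=-210, f(6)=-151, f(7)=190, f(8)=-971, f(9)=708, f(10)=-1109, f(11)=-1096, f(12)=2111, f(13)=-6534, f(14)=5357, f(15)=-5558, f(16)=-8687, f(17)=19200, f(18)=-44561; answer -44561

-44561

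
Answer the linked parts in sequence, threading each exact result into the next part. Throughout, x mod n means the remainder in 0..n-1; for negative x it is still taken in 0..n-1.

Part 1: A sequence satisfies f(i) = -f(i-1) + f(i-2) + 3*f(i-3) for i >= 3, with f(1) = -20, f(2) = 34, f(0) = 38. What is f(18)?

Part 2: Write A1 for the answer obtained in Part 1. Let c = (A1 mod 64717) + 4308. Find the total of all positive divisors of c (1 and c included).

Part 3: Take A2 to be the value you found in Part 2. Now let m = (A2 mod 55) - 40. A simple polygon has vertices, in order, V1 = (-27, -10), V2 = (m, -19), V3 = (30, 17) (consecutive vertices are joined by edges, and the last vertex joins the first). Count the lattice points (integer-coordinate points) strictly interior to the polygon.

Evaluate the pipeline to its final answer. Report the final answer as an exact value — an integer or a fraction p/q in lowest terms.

Part 1: f(3) = -1*(34) + 1*(-20) + 3*(38) = 60; iterating: f(3)=60, f(4)=-86, f(5)=248, f(6)=-154, f(7)=144, f(8)=446, f(9)=-764, f(10)=1642, f(11)=-1068, f(12)=418, f(13)=3440, f(14)=-6226, f(15)=10920, f(16)=-6826, f(17)=-932, f(18)=26866; answer 26866
Part 2: A1 = 26866; c = 31174; 31174 = 2 * 11 * 13 * 109; sigma = (1 + 2) * (1 + 11) * (1 + 13) * (1 + 109) = 3 * 12 * 14 * 110 = 55440; answer 55440
Part 3: A2 = 55440; m = -40; cross terms: (-27*-19 - -40*-10)=113, (-40*17 - 30*-19)=-110, (30*-10 - -27*17)=159; twice the area = |162| = 162; area = 81; boundary points = 1 + 2 + 3 = 6; strictly interior points = area - boundary/2 + 1 = 79; answer 79

79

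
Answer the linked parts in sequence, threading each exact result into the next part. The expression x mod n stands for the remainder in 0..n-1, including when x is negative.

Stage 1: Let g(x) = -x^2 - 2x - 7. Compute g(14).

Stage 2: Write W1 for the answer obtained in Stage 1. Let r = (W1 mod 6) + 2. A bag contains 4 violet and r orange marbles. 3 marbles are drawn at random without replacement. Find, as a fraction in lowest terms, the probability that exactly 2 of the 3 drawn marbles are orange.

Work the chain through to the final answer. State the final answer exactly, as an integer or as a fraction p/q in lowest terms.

10/21

Stage 1: -1*(14)^2 - 2*(14)^1 - 7 = (-196) + (-28) + (-7) = -231; answer -231
Stage 2: W1 = -231; r = 5; total draws C(9,3) = 84; favorable C(5,2)*C(4,1) = 40; P = 10/21; answer 10/21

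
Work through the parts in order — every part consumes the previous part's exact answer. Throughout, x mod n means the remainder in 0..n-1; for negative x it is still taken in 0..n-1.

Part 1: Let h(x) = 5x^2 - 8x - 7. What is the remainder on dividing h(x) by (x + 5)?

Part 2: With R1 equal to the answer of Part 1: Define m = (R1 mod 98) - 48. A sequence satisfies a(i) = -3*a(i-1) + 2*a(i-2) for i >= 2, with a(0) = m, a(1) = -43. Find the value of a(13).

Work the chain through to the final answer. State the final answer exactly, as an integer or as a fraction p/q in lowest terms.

Part 1: remainder = value at the root: 5*(-5)^2 - 8*(-5)^1 - 7 = (125) + (40) + (-7) = 158; answer 158
Part 2: R1 = 158; m = 12; a(2) = -3*(-43) + 2*(12) = 153; iterating: a(2)=153, a(3)=-545, a(4)=1941, a(5)=-6913, a(6)=24621, a(7)=-87689, a(8)=312309, a(9)=-1112305, a(10)=3961533, a(11)=-14109209, a(12)=50250693, a(13)=-178970497; answer -178970497

-178970497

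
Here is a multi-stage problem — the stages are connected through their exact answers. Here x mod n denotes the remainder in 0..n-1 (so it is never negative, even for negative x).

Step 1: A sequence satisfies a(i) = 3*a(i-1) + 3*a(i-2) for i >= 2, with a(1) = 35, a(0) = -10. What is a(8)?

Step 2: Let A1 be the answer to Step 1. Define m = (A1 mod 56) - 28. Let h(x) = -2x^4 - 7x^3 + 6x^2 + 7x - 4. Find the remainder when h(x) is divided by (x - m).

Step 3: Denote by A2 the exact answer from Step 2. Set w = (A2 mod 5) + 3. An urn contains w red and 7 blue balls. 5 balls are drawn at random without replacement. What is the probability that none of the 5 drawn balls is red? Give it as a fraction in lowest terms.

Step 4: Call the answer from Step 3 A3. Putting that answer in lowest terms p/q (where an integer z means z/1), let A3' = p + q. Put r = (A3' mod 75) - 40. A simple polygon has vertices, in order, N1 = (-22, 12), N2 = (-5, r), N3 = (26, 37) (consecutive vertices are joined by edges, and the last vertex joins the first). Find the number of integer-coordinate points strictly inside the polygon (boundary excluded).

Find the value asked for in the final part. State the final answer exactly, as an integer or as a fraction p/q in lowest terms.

Step 1: a(2) = 3*(35) + 3*(-10) = 75; iterating: a(2)=75, a(3)=330, a(4)=1215, a(5)=4635, a(6)=17550, a(7)=66555, a(8)=252315; answer 252315
Step 2: A1 = 252315; m = 7; remainder = value at the root: -2*(7)^4 - 7*(7)^3 + 6*(7)^2 + 7*(7)^1 - 4 = (-4802) + (-2401) + (294) + (49) + (-4) = -6864; answer -6864
Step 3: A2 = -6864; w = 4; total draws C(11,5) = 462; favorable C(7,5) = 21; P = 1/22; answer 1/22
Step 4: A3 = 1/22; threaded value p + q = 23; r = -17; cross terms: (-22*-17 - -5*12)=434, (-5*37 - 26*-17)=257, (26*12 - -22*37)=1126; twice the area = |1817| = 1817; area = 1817/2; boundary points = 1 + 1 + 1 = 3; strictly interior points = area - boundary/2 + 1 = 908; answer 908

908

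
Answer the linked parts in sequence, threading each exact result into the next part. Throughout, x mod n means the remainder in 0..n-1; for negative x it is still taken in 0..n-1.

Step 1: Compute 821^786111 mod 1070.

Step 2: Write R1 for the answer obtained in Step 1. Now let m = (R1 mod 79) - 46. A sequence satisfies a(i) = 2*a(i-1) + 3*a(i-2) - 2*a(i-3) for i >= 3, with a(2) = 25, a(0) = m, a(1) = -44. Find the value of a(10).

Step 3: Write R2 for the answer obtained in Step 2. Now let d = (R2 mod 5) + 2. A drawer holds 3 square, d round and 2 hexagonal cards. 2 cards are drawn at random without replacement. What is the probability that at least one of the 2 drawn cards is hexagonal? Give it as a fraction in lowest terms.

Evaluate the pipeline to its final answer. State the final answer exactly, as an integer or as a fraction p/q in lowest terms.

Step 1: squarings mod 1070: 821^1=821, 821^2=1011, 821^4=271, 821^8=681, 821^16=451, 821^32=101, 821^64=571, 821^128=761, 821^256=251, 821^512=941, 821^1024=591, 821^2048=461, 821^4096=661, 821^8192=361, 821^16384=851, 821^32768=881, 821^65536=411, 821^131072=931, 821^262144=61, 821^524288=511; 821^786111 = 821^1 * 821^2 * 821^4 * 821^8 * 821^16 * 821^32 * 821^128 * 821^512 * 821^1024 * 821^2048 * 821^4096 * 821^8192 * 821^16384 * 821^32768 * 821^65536 * 821^131072 * 821^524288 = 1051 (mod 1070); answer 1051
Step 2: R1 = 1051; m = -22; a(3) = 2*(25) + 3*(-44) - 2*(-22) = -38; iterating: a(3)=-38, a(4)=87, a(5)=10, a(6)=357, a(7)=570, a(8)=2191, a(9)=5378, a(10)=16189; answer 16189
Step 3: R2 = 16189; d = 6; total draws C(11,2) = 55; complement C(9,2) = 36; favorable 55 - 36 = 19; P = 19/55; answer 19/55

19/55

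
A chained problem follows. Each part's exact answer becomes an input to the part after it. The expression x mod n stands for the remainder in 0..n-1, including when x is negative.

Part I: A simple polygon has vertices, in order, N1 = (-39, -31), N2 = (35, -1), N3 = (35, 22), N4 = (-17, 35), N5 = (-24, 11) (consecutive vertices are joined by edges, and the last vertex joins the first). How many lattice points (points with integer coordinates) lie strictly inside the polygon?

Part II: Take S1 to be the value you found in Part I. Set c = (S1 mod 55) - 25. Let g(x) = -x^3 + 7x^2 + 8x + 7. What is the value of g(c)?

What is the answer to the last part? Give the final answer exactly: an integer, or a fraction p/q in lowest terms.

Part I: cross terms: (-39*-1 - 35*-31)=1124, (35*22 - 35*-1)=805, (35*35 - -17*22)=1599, (-17*11 - -24*35)=653, (-24*-31 - -39*11)=1173; twice the area = |5354| = 5354; area = 2677; boundary points = 2 + 23 + 13 + 1 + 3 = 42; strictly interior points = area - boundary/2 + 1 = 2657; answer 2657
Part II: S1 = 2657; c = -8; -1*(-8)^3 + 7*(-8)^2 + 8*(-8)^1 + 7 = (512) + (448) + (-64) + (7) = 903; answer 903

903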